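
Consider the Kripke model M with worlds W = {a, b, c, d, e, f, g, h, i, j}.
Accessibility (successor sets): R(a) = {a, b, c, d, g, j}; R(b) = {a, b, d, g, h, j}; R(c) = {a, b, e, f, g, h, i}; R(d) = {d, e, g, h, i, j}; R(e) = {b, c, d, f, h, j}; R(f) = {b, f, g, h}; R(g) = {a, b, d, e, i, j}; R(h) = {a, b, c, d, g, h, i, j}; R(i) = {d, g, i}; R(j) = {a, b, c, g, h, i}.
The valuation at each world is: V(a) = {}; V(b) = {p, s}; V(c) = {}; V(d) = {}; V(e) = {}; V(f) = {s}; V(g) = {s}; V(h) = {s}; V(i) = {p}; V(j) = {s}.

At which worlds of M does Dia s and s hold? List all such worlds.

b, f, g, h, j

Let φ = Dia s and s. Evaluate φ at each world:
  a (successors {a, b, c, d, g, j}): φ is false.
  b (successors {a, b, d, g, h, j}): φ is true.
  c (successors {a, b, e, f, g, h, i}): φ is false.
  d (successors {d, e, g, h, i, j}): φ is false.
  e (successors {b, c, d, f, h, j}): φ is false.
  f (successors {b, f, g, h}): φ is true.
  g (successors {a, b, d, e, i, j}): φ is true.
  h (successors {a, b, c, d, g, h, i, j}): φ is true.
  i (successors {d, g, i}): φ is false.
  j (successors {a, b, c, g, h, i}): φ is true.
For instance, at h:
  At h: Dia s is true, s is true, so Dia s and s is true.
    At h: Dia s requires s at some successor in {a, b, c, d, g, h, i, j}.
      s holds at b, so Dia s is true at h.
Satisfying worlds: {b, f, g, h, j}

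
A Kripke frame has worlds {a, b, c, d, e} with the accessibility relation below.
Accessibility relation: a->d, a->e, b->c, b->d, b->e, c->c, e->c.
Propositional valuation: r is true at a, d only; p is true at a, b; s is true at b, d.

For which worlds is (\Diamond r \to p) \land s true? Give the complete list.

Let φ = (\Diamond r \to p) \land s. Evaluate φ at each world:
  a (successors {d, e}): φ is false.
  b (successors {c, d, e}): φ is true.
  c (successors {c}): φ is false.
  d (successors ∅): φ is true.
  e (successors {c}): φ is false.
For instance, at c:
  At c: \Diamond r \to p is true, s is false, so (\Diamond r \to p) \land s is false.
    At c: \Diamond r is false, p is false, so \Diamond r \to p is true.
      At c: \Diamond r requires r at some successor in {c}.
        At c: r is false.
      So \Diamond r is false at c.
Satisfying worlds: {b, d}

b, d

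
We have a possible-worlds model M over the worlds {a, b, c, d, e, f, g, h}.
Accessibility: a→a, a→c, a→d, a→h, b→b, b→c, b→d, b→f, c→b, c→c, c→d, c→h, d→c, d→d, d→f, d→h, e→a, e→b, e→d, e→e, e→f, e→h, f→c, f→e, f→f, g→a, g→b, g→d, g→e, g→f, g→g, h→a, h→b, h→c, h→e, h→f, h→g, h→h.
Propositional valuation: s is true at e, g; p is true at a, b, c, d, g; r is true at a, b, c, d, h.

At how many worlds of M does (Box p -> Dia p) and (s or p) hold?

Recall that Box ψ holds at a world iff ψ holds at every accessible world, and Dia ψ holds iff ψ holds at some accessible world.
Let φ = (Box p -> Dia p) and (s or p). Evaluate φ at each world:
  a (successors {a, c, d, h}): φ is true.
  b (successors {b, c, d, f}): φ is true.
  c (successors {b, c, d, h}): φ is true.
  d (successors {c, d, f, h}): φ is true.
  e (successors {a, b, d, e, f, h}): φ is true.
  f (successors {c, e, f}): φ is false.
  g (successors {a, b, d, e, f, g}): φ is true.
  h (successors {a, b, c, e, f, g, h}): φ is false.
For instance, at c:
  At c: Box p -> Dia p is true, s or p is true, so (Box p -> Dia p) and (s or p) is true.
    At c: Box p is false, Dia p is true, so Box p -> Dia p is true.
      At c: Box p requires p at every successor {b, c, d, h}.
        p fails at h, so Box p is false at c.
      At c: Dia p requires p at some successor in {b, c, d, h}.
        p holds at b, so Dia p is true at c.
Satisfying worlds: {a, b, c, d, e, g}

6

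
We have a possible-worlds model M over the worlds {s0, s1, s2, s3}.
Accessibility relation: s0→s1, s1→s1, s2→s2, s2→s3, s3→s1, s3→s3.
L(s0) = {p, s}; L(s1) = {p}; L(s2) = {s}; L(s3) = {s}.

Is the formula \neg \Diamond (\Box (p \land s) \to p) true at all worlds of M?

Let φ = \neg \Diamond (\Box (p \land s) \to p). Evaluate φ at each world:
  s0 (successors {s1}): φ is false.
  s1 (successors {s1}): φ is false.
  s2 (successors {s2, s3}): φ is false.
  s3 (successors {s1, s3}): φ is false.
Detail at s0 (counterexample):
  At s0: \Diamond (\Box (p \land s) \to p) is true, so \neg \Diamond (\Box (p \land s) \to p) is false.
    At s0: \Diamond (\Box (p \land s) \to p) requires \Box (p \land s) \to p at some successor in {s1}.
      \Box (p \land s) \to p holds at s1, so \Diamond (\Box (p \land s) \to p) is true at s0.

No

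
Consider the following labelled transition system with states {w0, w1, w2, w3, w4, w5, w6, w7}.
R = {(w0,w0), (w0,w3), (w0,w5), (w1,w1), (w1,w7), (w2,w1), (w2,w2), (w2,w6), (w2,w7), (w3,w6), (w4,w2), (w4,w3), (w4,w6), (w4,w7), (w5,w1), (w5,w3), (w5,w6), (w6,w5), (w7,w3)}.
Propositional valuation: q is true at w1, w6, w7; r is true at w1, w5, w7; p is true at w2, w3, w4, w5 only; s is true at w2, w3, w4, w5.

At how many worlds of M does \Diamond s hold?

6

Let φ = \Diamond s. Evaluate φ at each world:
  w0 (successors {w0, w3, w5}): φ is true.
  w1 (successors {w1, w7}): φ is false.
  w2 (successors {w1, w2, w6, w7}): φ is true.
  w3 (successors {w6}): φ is false.
  w4 (successors {w2, w3, w6, w7}): φ is true.
  w5 (successors {w1, w3, w6}): φ is true.
  w6 (successors {w5}): φ is true.
  w7 (successors {w3}): φ is true.
For instance, at w4:
  At w4: \Diamond s requires s at some successor in {w2, w3, w6, w7}.
    s holds at w2, so \Diamond s is true at w4.
Satisfying worlds: {w0, w2, w4, w5, w6, w7}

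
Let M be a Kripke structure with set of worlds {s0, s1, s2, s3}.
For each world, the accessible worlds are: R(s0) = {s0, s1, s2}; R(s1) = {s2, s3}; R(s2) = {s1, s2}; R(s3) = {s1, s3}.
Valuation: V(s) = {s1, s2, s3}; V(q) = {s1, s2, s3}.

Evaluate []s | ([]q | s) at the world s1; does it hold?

Recall that []ψ holds at a world iff ψ holds at every accessible world, and <>ψ holds iff ψ holds at some accessible world.
At s1: []s is true, []q | s is true, so []s | ([]q | s) is true.
  At s1: []s requires s at every successor {s2, s3}.
    At s2: s is true.
    At s3: s is true.
  So []s is true at s1.
  At s1: []q is true, s is true, so []q | s is true.
    At s1: []q requires q at every successor {s2, s3}.
      At s2: q is true.
      At s3: q is true.
    So []q is true at s1.

Yes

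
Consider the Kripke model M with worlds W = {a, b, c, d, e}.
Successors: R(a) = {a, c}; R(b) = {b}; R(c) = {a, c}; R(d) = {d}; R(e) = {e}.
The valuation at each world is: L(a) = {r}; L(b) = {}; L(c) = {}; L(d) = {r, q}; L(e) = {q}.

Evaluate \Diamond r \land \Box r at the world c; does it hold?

No

Recall that \Box ψ holds at a world iff ψ holds at every accessible world, and \Diamond ψ holds iff ψ holds at some accessible world.
At c: \Diamond r is true, \Box r is false, so \Diamond r \land \Box r is false.
  At c: \Diamond r requires r at some successor in {a, c}.
    r holds at a, so \Diamond r is true at c.
  At c: \Box r requires r at every successor {a, c}.
    r fails at c, so \Box r is false at c.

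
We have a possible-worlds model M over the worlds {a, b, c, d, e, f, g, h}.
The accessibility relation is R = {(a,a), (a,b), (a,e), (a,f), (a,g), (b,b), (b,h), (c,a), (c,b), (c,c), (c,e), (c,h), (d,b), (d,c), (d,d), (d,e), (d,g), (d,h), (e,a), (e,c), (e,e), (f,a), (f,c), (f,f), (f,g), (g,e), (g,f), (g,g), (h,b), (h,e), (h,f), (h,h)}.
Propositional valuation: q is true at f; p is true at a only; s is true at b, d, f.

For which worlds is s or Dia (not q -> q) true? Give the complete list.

a, b, d, f, g, h

Recall that Dia ψ holds at a world iff ψ holds at some accessible world.
Let φ = s or Dia (not q -> q). Evaluate φ at each world:
  a (successors {a, b, e, f, g}): φ is true.
  b (successors {b, h}): φ is true.
  c (successors {a, b, c, e, h}): φ is false.
  d (successors {b, c, d, e, g, h}): φ is true.
  e (successors {a, c, e}): φ is false.
  f (successors {a, c, f, g}): φ is true.
  g (successors {e, f, g}): φ is true.
  h (successors {b, e, f, h}): φ is true.
For instance, at f:
  At f: s is true, Dia (not q -> q) is true, so s or Dia (not q -> q) is true.
    At f: Dia (not q -> q) requires not q -> q at some successor in {a, c, f, g}.
      not q -> q holds at f, so Dia (not q -> q) is true at f.
Satisfying worlds: {a, b, d, f, g, h}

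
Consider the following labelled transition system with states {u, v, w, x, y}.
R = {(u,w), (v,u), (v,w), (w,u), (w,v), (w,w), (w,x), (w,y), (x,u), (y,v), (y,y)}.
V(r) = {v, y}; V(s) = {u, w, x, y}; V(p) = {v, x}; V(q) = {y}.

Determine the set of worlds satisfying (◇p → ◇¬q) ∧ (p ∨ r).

Let φ = (◇p → ◇¬q) ∧ (p ∨ r). Evaluate φ at each world:
  u (successors {w}): φ is false.
  v (successors {u, w}): φ is true.
  w (successors {u, v, w, x, y}): φ is false.
  x (successors {u}): φ is true.
  y (successors {v, y}): φ is true.
For instance, at x:
  At x: ◇p → ◇¬q is true, p ∨ r is true, so (◇p → ◇¬q) ∧ (p ∨ r) is true.
    At x: ◇p is false, ◇¬q is true, so ◇p → ◇¬q is true.
      At x: ◇p requires p at some successor in {u}.
        At u: p is false.
      So ◇p is false at x.
      At x: ◇¬q requires ¬q at some successor in {u}.
        ¬q holds at u, so ◇¬q is true at x.
Satisfying worlds: {v, x, y}

v, x, y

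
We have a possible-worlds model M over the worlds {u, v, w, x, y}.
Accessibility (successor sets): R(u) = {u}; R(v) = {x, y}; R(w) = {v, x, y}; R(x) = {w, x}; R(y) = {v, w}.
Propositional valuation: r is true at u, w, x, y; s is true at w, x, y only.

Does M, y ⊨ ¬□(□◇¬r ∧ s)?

Yes

At y: □(□◇¬r ∧ s) is false, so ¬□(□◇¬r ∧ s) is true.
  At y: □(□◇¬r ∧ s) requires □◇¬r ∧ s at every successor {v, w}.
    □◇¬r ∧ s fails at v, so □(□◇¬r ∧ s) is false at y.
      At v: □◇¬r is false, s is false, so □◇¬r ∧ s is false.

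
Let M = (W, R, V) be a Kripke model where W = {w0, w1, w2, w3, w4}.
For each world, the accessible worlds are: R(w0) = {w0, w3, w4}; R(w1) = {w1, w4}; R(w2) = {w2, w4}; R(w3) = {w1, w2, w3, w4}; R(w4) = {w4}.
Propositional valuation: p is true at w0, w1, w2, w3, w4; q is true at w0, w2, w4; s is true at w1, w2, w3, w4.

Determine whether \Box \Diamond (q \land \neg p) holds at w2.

At w2: \Box \Diamond (q \land \neg p) requires \Diamond (q \land \neg p) at every successor {w2, w4}.
  \Diamond (q \land \neg p) fails at w2, so \Box \Diamond (q \land \neg p) is false at w2.
    At w2: \Diamond (q \land \neg p) requires q \land \neg p at some successor in {w2, w4}.
      At w2: q \land \neg p is false.
      At w4: q \land \neg p is false.
    So \Diamond (q \land \neg p) is false at w2.

No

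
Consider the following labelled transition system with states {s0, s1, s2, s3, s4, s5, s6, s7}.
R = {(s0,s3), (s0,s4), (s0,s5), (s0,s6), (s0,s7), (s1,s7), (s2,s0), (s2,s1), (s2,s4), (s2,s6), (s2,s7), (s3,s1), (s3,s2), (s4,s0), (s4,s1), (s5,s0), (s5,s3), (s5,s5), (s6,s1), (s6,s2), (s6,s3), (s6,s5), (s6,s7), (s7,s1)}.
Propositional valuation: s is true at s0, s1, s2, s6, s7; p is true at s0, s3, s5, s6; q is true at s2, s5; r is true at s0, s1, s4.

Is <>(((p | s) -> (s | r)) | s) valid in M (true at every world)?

Let φ = <>(((p | s) -> (s | r)) | s). Evaluate φ at each world:
  s0 (successors {s3, s4, s5, s6, s7}): φ is true.
  s1 (successors {s7}): φ is true.
  s2 (successors {s0, s1, s4, s6, s7}): φ is true.
  s3 (successors {s1, s2}): φ is true.
  s4 (successors {s0, s1}): φ is true.
  s5 (successors {s0, s3, s5}): φ is true.
  s6 (successors {s1, s2, s3, s5, s7}): φ is true.
  s7 (successors {s1}): φ is true.
For instance, at s3:
  At s3: <>(((p | s) -> (s | r)) | s) requires ((p | s) -> (s | r)) | s at some successor in {s1, s2}.
    ((p | s) -> (s | r)) | s holds at s1, so <>(((p | s) -> (s | r)) | s) is true at s3.

Yes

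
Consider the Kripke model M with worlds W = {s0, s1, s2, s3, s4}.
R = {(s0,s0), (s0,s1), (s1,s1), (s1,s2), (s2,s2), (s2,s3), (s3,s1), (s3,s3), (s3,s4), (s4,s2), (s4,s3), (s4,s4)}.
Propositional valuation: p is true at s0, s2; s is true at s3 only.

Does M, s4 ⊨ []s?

No

At s4: []s requires s at every successor {s2, s3, s4}.
  s fails at s2, so []s is false at s4.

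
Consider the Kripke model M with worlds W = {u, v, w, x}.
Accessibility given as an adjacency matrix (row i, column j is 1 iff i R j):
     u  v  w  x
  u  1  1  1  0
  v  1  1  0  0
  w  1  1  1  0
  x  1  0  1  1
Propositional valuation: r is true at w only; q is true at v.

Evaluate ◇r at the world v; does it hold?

No

At v: ◇r requires r at some successor in {u, v}.
  At u: r is false.
  At v: r is false.
So ◇r is false at v.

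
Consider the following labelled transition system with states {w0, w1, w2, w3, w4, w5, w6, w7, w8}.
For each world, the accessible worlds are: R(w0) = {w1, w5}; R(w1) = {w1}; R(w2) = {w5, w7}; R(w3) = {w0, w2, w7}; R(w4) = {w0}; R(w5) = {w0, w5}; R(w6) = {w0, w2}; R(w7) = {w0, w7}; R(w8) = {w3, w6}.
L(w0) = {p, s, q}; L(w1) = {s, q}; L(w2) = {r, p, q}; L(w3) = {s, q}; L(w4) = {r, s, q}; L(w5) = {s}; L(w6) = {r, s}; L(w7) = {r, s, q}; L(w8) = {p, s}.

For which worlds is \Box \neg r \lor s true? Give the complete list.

w0, w1, w3, w4, w5, w6, w7, w8

Let φ = \Box \neg r \lor s. Evaluate φ at each world:
  w0 (successors {w1, w5}): φ is true.
  w1 (successors {w1}): φ is true.
  w2 (successors {w5, w7}): φ is false.
  w3 (successors {w0, w2, w7}): φ is true.
  w4 (successors {w0}): φ is true.
  w5 (successors {w0, w5}): φ is true.
  w6 (successors {w0, w2}): φ is true.
  w7 (successors {w0, w7}): φ is true.
  w8 (successors {w3, w6}): φ is true.
For instance, at w8:
  At w8: \Box \neg r is false, s is true, so \Box \neg r \lor s is true.
    At w8: \Box \neg r requires \neg r at every successor {w3, w6}.
      \neg r fails at w6, so \Box \neg r is false at w8.
Satisfying worlds: {w0, w1, w3, w4, w5, w6, w7, w8}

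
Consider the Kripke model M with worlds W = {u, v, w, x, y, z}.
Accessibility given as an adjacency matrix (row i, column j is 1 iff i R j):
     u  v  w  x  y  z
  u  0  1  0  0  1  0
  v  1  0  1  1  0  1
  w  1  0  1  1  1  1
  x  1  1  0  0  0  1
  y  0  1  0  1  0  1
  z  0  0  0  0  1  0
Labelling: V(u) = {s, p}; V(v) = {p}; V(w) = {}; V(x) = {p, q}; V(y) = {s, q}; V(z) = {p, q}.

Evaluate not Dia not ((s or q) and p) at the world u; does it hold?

Recall that Dia ψ holds at a world iff ψ holds at some accessible world.
At u: Dia not ((s or q) and p) is true, so not Dia not ((s or q) and p) is false.
  At u: Dia not ((s or q) and p) requires not ((s or q) and p) at some successor in {v, y}.
    not ((s or q) and p) holds at v, so Dia not ((s or q) and p) is true at u.

No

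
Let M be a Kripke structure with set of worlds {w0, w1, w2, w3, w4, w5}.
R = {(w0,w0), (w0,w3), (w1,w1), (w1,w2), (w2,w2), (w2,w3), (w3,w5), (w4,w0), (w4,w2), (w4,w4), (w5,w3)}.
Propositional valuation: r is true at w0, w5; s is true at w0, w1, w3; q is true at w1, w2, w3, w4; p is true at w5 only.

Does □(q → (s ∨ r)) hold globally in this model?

No

Let φ = □(q → (s ∨ r)). Evaluate φ at each world:
  w0 (successors {w0, w3}): φ is true.
  w1 (successors {w1, w2}): φ is false.
  w2 (successors {w2, w3}): φ is false.
  w3 (successors {w5}): φ is true.
  w4 (successors {w0, w2, w4}): φ is false.
  w5 (successors {w3}): φ is true.
Detail at w1 (counterexample):
  At w1: □(q → (s ∨ r)) requires q → (s ∨ r) at every successor {w1, w2}.
    q → (s ∨ r) fails at w2, so □(q → (s ∨ r)) is false at w1.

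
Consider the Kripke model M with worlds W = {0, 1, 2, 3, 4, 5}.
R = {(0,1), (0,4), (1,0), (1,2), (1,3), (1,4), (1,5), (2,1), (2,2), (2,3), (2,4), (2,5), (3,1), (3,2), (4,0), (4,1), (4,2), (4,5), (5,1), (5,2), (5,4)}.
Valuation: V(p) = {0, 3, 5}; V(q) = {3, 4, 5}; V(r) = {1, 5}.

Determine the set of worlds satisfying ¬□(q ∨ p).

0, 1, 2, 3, 4, 5

Let φ = ¬□(q ∨ p). Evaluate φ at each world:
  0 (successors {1, 4}): φ is true.
  1 (successors {0, 2, 3, 4, 5}): φ is true.
  2 (successors {1, 2, 3, 4, 5}): φ is true.
  3 (successors {1, 2}): φ is true.
  4 (successors {0, 1, 2, 5}): φ is true.
  5 (successors {1, 2, 4}): φ is true.
For instance, at 4:
  At 4: □(q ∨ p) is false, so ¬□(q ∨ p) is true.
    At 4: □(q ∨ p) requires q ∨ p at every successor {0, 1, 2, 5}.
      q ∨ p fails at 1, so □(q ∨ p) is false at 4.
Satisfying worlds: {0, 1, 2, 3, 4, 5}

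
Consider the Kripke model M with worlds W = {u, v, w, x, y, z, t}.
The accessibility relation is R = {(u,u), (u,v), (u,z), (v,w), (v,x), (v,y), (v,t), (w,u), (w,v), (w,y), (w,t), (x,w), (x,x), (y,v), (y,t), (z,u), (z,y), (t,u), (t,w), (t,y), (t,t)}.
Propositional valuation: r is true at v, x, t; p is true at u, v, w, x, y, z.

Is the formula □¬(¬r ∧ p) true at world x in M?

Recall that □ψ holds at a world iff ψ holds at every accessible world, and ◇ψ holds iff ψ holds at some accessible world.
At x: □¬(¬r ∧ p) requires ¬(¬r ∧ p) at every successor {w, x}.
  ¬(¬r ∧ p) fails at w, so □¬(¬r ∧ p) is false at x.

No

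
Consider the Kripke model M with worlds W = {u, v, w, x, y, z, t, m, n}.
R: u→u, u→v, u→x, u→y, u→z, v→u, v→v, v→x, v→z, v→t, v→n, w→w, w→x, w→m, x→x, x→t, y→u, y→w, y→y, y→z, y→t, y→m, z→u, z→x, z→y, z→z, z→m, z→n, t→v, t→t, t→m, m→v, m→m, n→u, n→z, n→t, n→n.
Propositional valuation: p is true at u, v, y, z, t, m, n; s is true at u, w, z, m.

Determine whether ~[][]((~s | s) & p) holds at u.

Recall that []ψ holds at a world iff ψ holds at every accessible world, and <>ψ holds iff ψ holds at some accessible world.
At u: [][]((~s | s) & p) is false, so ~[][]((~s | s) & p) is true.
  At u: [][]((~s | s) & p) requires []((~s | s) & p) at every successor {u, v, x, y, z}.
    []((~s | s) & p) fails at u, so [][]((~s | s) & p) is false at u.
      At u: []((~s | s) & p) requires (~s | s) & p at every successor {u, v, x, y, z}.
        (~s | s) & p fails at x, so []((~s | s) & p) is false at u.

Yes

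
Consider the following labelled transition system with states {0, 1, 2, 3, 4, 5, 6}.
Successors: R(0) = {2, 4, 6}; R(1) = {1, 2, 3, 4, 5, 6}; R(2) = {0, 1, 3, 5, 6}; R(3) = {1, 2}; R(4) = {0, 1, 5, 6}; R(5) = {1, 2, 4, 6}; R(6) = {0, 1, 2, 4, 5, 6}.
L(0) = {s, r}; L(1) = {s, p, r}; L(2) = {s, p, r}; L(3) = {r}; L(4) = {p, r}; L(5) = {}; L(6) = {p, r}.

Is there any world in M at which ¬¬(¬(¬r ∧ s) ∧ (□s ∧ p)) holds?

No

Recall that □ψ holds at a world iff ψ holds at every accessible world, and ◇ψ holds iff ψ holds at some accessible world.
Let φ = ¬¬(¬(¬r ∧ s) ∧ (□s ∧ p)). Evaluate φ at each world:
  0 (successors {2, 4, 6}): φ is false.
  1 (successors {1, 2, 3, 4, 5, 6}): φ is false.
  2 (successors {0, 1, 3, 5, 6}): φ is false.
  3 (successors {1, 2}): φ is false.
  4 (successors {0, 1, 5, 6}): φ is false.
  5 (successors {1, 2, 4, 6}): φ is false.
  6 (successors {0, 1, 2, 4, 5, 6}): φ is false.
For instance, at 5:
  At 5: ¬(¬(¬r ∧ s) ∧ (□s ∧ p)) is true, so ¬¬(¬(¬r ∧ s) ∧ (□s ∧ p)) is false.
    At 5: ¬(¬r ∧ s) ∧ (□s ∧ p) is false, so ¬(¬(¬r ∧ s) ∧ (□s ∧ p)) is true.
      At 5: ¬(¬r ∧ s) is true, □s ∧ p is false, so ¬(¬r ∧ s) ∧ (□s ∧ p) is false.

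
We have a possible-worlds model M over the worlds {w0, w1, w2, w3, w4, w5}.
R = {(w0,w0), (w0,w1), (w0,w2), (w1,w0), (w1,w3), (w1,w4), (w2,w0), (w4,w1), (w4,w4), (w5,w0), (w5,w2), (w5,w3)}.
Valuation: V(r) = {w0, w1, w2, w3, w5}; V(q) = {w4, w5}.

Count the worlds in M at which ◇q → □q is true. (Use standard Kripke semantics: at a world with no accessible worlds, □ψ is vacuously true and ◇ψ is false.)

4

Recall that □ψ holds at a world iff ψ holds at every accessible world, and ◇ψ holds iff ψ holds at some accessible world.
Let φ = ◇q → □q. Evaluate φ at each world:
  w0 (successors {w0, w1, w2}): φ is true.
  w1 (successors {w0, w3, w4}): φ is false.
  w2 (successors {w0}): φ is true.
  w3 (successors ∅): φ is true.
  w4 (successors {w1, w4}): φ is false.
  w5 (successors {w0, w2, w3}): φ is true.
For instance, at w2:
  At w2: ◇q is false, □q is false, so ◇q → □q is true.
    At w2: ◇q requires q at some successor in {w0}.
      At w0: q is false.
    So ◇q is false at w2.
    At w2: □q requires q at every successor {w0}.
      q fails at w0, so □q is false at w2.
Satisfying worlds: {w0, w2, w3, w5}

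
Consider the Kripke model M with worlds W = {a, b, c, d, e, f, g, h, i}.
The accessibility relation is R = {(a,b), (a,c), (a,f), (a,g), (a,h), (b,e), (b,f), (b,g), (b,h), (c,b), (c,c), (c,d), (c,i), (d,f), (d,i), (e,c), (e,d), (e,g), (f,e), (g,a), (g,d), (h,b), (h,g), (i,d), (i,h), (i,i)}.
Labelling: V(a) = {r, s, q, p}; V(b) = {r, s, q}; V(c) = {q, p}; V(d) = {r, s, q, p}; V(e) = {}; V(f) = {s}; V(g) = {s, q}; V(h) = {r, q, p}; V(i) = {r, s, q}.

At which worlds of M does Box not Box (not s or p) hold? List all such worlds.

Recall that Box ψ holds at a world iff ψ holds at every accessible world, and Dia ψ holds iff ψ holds at some accessible world.
Let φ = Box not Box (not s or p). Evaluate φ at each world:
  a (successors {b, c, f, g, h}): φ is false.
  b (successors {e, f, g, h}): φ is false.
  c (successors {b, c, d, i}): φ is true.
  d (successors {f, i}): φ is false.
  e (successors {c, d, g}): φ is false.
  f (successors {e}): φ is true.
  g (successors {a, d}): φ is true.
  h (successors {b, g}): φ is false.
  i (successors {d, h, i}): φ is true.
For instance, at b:
  At b: Box not Box (not s or p) requires not Box (not s or p) at every successor {e, f, g, h}.
    not Box (not s or p) fails at f, so Box not Box (not s or p) is false at b.
      At f: Box (not s or p) is true, so not Box (not s or p) is false.
Satisfying worlds: {c, f, g, i}

c, f, g, i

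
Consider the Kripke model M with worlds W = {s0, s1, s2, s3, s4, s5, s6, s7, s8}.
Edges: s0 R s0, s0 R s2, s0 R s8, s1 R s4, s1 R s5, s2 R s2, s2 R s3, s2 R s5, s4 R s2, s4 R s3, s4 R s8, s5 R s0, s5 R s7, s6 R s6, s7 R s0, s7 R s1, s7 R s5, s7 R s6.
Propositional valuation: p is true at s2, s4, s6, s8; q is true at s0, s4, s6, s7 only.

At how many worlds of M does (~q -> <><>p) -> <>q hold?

Recall that <>ψ holds at a world iff ψ holds at some accessible world.
Let φ = (~q -> <><>p) -> <>q. Evaluate φ at each world:
  s0 (successors {s0, s2, s8}): φ is true.
  s1 (successors {s4, s5}): φ is true.
  s2 (successors {s2, s3, s5}): φ is false.
  s3 (successors ∅): φ is true.
  s4 (successors {s2, s3, s8}): φ is false.
  s5 (successors {s0, s7}): φ is true.
  s6 (successors {s6}): φ is true.
  s7 (successors {s0, s1, s5, s6}): φ is true.
  s8 (successors ∅): φ is true.
For instance, at s7:
  At s7: ~q -> <><>p is true, <>q is true, so (~q -> <><>p) -> <>q is true.
    At s7: ~q is false, <><>p is true, so ~q -> <><>p is true.
      At s7: <><>p requires <>p at some successor in {s0, s1, s5, s6}.
        <>p holds at s0, so <><>p is true at s7.
    At s7: <>q requires q at some successor in {s0, s1, s5, s6}.
      q holds at s0, so <>q is true at s7.
Satisfying worlds: {s0, s1, s3, s5, s6, s7, s8}

7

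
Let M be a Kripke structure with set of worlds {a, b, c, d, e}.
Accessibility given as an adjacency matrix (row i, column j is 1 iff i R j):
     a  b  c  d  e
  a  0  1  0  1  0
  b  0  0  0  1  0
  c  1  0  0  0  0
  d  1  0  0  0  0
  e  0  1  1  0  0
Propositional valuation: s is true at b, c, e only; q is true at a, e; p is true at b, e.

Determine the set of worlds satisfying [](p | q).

Let φ = [](p | q). Evaluate φ at each world:
  a (successors {b, d}): φ is false.
  b (successors {d}): φ is false.
  c (successors {a}): φ is true.
  d (successors {a}): φ is true.
  e (successors {b, c}): φ is false.
For instance, at c:
  At c: [](p | q) requires p | q at every successor {a}.
    At a: p | q is true.
  So [](p | q) is true at c.
Satisfying worlds: {c, d}

c, d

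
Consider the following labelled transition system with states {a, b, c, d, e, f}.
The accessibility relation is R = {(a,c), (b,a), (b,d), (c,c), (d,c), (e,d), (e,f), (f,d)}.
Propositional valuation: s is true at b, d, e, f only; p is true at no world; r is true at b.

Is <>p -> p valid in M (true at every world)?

Let φ = <>p -> p. Evaluate φ at each world:
  a (successors {c}): φ is true.
  b (successors {a, d}): φ is true.
  c (successors {c}): φ is true.
  d (successors {c}): φ is true.
  e (successors {d, f}): φ is true.
  f (successors {d}): φ is true.
For instance, at f:
  At f: <>p is false, p is false, so <>p -> p is true.
    At f: <>p requires p at some successor in {d}.
      At d: p is false.
    So <>p is false at f.

Yes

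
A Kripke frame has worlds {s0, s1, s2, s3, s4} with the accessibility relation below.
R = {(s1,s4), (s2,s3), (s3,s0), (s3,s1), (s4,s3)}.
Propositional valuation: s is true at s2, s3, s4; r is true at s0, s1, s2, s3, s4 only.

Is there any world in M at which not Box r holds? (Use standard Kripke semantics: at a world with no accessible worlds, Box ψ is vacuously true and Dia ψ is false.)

No

Let φ = not Box r. Evaluate φ at each world:
  s0 (successors ∅): φ is false.
  s1 (successors {s4}): φ is false.
  s2 (successors {s3}): φ is false.
  s3 (successors {s0, s1}): φ is false.
  s4 (successors {s3}): φ is false.
For instance, at s4:
  At s4: Box r is true, so not Box r is false.
    At s4: Box r requires r at every successor {s3}.
      At s3: r is true.
    So Box r is true at s4.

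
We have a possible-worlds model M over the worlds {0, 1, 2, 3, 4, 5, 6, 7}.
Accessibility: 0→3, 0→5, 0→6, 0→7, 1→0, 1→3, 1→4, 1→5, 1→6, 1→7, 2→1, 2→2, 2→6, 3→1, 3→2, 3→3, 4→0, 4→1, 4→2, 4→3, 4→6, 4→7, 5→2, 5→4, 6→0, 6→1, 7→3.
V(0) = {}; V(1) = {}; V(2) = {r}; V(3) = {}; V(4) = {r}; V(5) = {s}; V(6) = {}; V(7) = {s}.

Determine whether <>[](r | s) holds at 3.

No

At 3: <>[](r | s) requires [](r | s) at some successor in {1, 2, 3}.
  At 1: [](r | s) is false.
  At 2: [](r | s) is false.
  At 3: [](r | s) is false.
So <>[](r | s) is false at 3.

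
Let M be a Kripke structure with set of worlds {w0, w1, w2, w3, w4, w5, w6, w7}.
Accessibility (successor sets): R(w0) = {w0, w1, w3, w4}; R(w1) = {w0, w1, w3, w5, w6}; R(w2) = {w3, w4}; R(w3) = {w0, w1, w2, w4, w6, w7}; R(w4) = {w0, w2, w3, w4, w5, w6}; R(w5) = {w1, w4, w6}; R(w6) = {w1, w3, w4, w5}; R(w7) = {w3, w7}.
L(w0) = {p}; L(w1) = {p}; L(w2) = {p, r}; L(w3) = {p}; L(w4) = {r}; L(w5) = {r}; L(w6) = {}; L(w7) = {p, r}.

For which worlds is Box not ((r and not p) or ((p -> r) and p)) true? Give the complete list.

Recall that Box ψ holds at a world iff ψ holds at every accessible world, and Dia ψ holds iff ψ holds at some accessible world.
Let φ = Box not ((r and not p) or ((p -> r) and p)). Evaluate φ at each world:
  w0 (successors {w0, w1, w3, w4}): φ is false.
  w1 (successors {w0, w1, w3, w5, w6}): φ is false.
  w2 (successors {w3, w4}): φ is false.
  w3 (successors {w0, w1, w2, w4, w6, w7}): φ is false.
  w4 (successors {w0, w2, w3, w4, w5, w6}): φ is false.
  w5 (successors {w1, w4, w6}): φ is false.
  w6 (successors {w1, w3, w4, w5}): φ is false.
  w7 (successors {w3, w7}): φ is false.
For instance, at w7:
  At w7: Box not ((r and not p) or ((p -> r) and p)) requires not ((r and not p) or ((p -> r) and p)) at every successor {w3, w7}.
    not ((r and not p) or ((p -> r) and p)) fails at w7, so Box not ((r and not p) or ((p -> r) and p)) is false at w7.
Satisfying worlds: none.

none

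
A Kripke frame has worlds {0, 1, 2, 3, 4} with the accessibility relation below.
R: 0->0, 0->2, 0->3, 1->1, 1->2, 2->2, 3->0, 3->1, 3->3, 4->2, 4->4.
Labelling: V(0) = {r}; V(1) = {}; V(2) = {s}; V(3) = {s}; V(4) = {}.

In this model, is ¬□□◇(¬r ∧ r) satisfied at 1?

Recall that □ψ holds at a world iff ψ holds at every accessible world, and ◇ψ holds iff ψ holds at some accessible world.
At 1: □□◇(¬r ∧ r) is false, so ¬□□◇(¬r ∧ r) is true.
  At 1: □□◇(¬r ∧ r) requires □◇(¬r ∧ r) at every successor {1, 2}.
    □◇(¬r ∧ r) fails at 1, so □□◇(¬r ∧ r) is false at 1.
      At 1: □◇(¬r ∧ r) requires ◇(¬r ∧ r) at every successor {1, 2}.
        ◇(¬r ∧ r) fails at 1, so □◇(¬r ∧ r) is false at 1.

Yes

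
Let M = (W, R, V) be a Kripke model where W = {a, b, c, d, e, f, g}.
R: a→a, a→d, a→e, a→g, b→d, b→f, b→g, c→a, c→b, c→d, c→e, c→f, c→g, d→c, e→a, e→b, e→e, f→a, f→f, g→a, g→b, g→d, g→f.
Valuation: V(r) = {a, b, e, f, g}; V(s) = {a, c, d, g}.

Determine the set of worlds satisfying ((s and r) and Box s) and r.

Let φ = ((s and r) and Box s) and r. Evaluate φ at each world:
  a (successors {a, d, e, g}): φ is false.
  b (successors {d, f, g}): φ is false.
  c (successors {a, b, d, e, f, g}): φ is false.
  d (successors {c}): φ is false.
  e (successors {a, b, e}): φ is false.
  f (successors {a, f}): φ is false.
  g (successors {a, b, d, f}): φ is false.
For instance, at f:
  At f: (s and r) and Box s is false, r is true, so ((s and r) and Box s) and r is false.
    At f: s and r is false, Box s is false, so (s and r) and Box s is false.
      At f: Box s requires s at every successor {a, f}.
        s fails at f, so Box s is false at f.
Satisfying worlds: none.

none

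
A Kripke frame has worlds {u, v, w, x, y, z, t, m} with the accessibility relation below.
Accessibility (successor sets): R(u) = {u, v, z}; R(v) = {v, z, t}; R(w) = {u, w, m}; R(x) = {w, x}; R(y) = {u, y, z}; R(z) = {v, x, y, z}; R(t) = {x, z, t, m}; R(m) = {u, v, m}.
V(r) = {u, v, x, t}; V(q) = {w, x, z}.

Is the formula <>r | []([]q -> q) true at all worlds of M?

Yes

Let φ = <>r | []([]q -> q). Evaluate φ at each world:
  u (successors {u, v, z}): φ is true.
  v (successors {v, z, t}): φ is true.
  w (successors {u, w, m}): φ is true.
  x (successors {w, x}): φ is true.
  y (successors {u, y, z}): φ is true.
  z (successors {v, x, y, z}): φ is true.
  t (successors {x, z, t, m}): φ is true.
  m (successors {u, v, m}): φ is true.
For instance, at x:
  At x: <>r is true, []([]q -> q) is true, so <>r | []([]q -> q) is true.
    At x: <>r requires r at some successor in {w, x}.
      r holds at x, so <>r is true at x.
    At x: []([]q -> q) requires []q -> q at every successor {w, x}.
      At w: []q -> q is true.
      At x: []q -> q is true.
    So []([]q -> q) is true at x.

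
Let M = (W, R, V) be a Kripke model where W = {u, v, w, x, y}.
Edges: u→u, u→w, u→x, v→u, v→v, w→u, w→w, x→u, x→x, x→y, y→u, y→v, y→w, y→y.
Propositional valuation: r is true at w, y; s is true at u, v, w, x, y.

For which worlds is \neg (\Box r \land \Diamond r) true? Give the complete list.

u, v, w, x, y

Let φ = \neg (\Box r \land \Diamond r). Evaluate φ at each world:
  u (successors {u, w, x}): φ is true.
  v (successors {u, v}): φ is true.
  w (successors {u, w}): φ is true.
  x (successors {u, x, y}): φ is true.
  y (successors {u, v, w, y}): φ is true.
For instance, at x:
  At x: \Box r \land \Diamond r is false, so \neg (\Box r \land \Diamond r) is true.
    At x: \Box r is false, \Diamond r is true, so \Box r \land \Diamond r is false.
      At x: \Box r requires r at every successor {u, x, y}.
        r fails at u, so \Box r is false at x.
      At x: \Diamond r requires r at some successor in {u, x, y}.
        r holds at y, so \Diamond r is true at x.
Satisfying worlds: {u, v, w, x, y}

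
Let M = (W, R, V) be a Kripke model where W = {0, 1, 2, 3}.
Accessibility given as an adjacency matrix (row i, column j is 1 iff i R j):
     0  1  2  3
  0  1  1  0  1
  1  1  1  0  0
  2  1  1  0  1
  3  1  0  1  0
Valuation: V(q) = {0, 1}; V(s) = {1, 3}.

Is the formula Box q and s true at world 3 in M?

At 3: Box q is false, s is true, so Box q and s is false.
  At 3: Box q requires q at every successor {0, 2}.
    q fails at 2, so Box q is false at 3.

No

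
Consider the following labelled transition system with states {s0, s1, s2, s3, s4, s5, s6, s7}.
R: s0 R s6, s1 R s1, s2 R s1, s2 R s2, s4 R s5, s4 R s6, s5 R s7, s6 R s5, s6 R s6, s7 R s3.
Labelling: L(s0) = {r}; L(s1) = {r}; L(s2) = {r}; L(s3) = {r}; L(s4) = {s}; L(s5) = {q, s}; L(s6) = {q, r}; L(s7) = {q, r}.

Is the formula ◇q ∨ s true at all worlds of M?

Recall that ◇ψ holds at a world iff ψ holds at some accessible world.
Let φ = ◇q ∨ s. Evaluate φ at each world:
  s0 (successors {s6}): φ is true.
  s1 (successors {s1}): φ is false.
  s2 (successors {s1, s2}): φ is false.
  s3 (successors ∅): φ is false.
  s4 (successors {s5, s6}): φ is true.
  s5 (successors {s7}): φ is true.
  s6 (successors {s5, s6}): φ is true.
  s7 (successors {s3}): φ is false.
Detail at s1 (counterexample):
  At s1: ◇q is false, s is false, so ◇q ∨ s is false.
    At s1: ◇q requires q at some successor in {s1}.
      At s1: q is false.
    So ◇q is false at s1.

No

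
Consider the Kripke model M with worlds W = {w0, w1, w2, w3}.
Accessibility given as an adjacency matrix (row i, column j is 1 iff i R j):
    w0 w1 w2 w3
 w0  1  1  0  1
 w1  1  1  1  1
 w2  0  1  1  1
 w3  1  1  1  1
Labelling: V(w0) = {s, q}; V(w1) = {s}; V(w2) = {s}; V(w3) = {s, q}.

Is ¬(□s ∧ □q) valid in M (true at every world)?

Yes

Let φ = ¬(□s ∧ □q). Evaluate φ at each world:
  w0 (successors {w0, w1, w3}): φ is true.
  w1 (successors {w0, w1, w2, w3}): φ is true.
  w2 (successors {w1, w2, w3}): φ is true.
  w3 (successors {w0, w1, w2, w3}): φ is true.
For instance, at w3:
  At w3: □s ∧ □q is false, so ¬(□s ∧ □q) is true.
    At w3: □s is true, □q is false, so □s ∧ □q is false.
      At w3: □s requires s at every successor {w0, w1, w2, w3}.
        At w0: s is true.
        At w1: s is true.
        At w2: s is true.
        At w3: s is true.
      So □s is true at w3.
      At w3: □q requires q at every successor {w0, w1, w2, w3}.
        q fails at w1, so □q is false at w3.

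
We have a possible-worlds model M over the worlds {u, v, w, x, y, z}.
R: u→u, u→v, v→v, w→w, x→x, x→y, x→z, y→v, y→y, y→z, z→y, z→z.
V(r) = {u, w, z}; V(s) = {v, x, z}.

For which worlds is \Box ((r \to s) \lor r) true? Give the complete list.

Let φ = \Box ((r \to s) \lor r). Evaluate φ at each world:
  u (successors {u, v}): φ is true.
  v (successors {v}): φ is true.
  w (successors {w}): φ is true.
  x (successors {x, y, z}): φ is true.
  y (successors {v, y, z}): φ is true.
  z (successors {y, z}): φ is true.
For instance, at u:
  At u: \Box ((r \to s) \lor r) requires (r \to s) \lor r at every successor {u, v}.
    At u: (r \to s) \lor r is true.
    At v: (r \to s) \lor r is true.
  So \Box ((r \to s) \lor r) is true at u.
Satisfying worlds: {u, v, w, x, y, z}

u, v, w, x, y, z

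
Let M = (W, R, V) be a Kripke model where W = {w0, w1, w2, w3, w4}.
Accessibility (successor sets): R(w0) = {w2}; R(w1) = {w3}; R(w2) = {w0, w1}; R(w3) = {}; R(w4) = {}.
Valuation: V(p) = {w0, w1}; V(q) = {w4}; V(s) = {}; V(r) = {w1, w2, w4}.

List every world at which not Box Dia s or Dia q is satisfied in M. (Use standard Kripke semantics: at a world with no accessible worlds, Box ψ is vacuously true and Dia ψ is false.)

w0, w1, w2

Let φ = not Box Dia s or Dia q. Evaluate φ at each world:
  w0 (successors {w2}): φ is true.
  w1 (successors {w3}): φ is true.
  w2 (successors {w0, w1}): φ is true.
  w3 (successors ∅): φ is false.
  w4 (successors ∅): φ is false.
For instance, at w0:
  At w0: not Box Dia s is true, Dia q is false, so not Box Dia s or Dia q is true.
    At w0: Box Dia s is false, so not Box Dia s is true.
      At w0: Box Dia s requires Dia s at every successor {w2}.
        Dia s fails at w2, so Box Dia s is false at w0.
    At w0: Dia q requires q at some successor in {w2}.
      At w2: q is false.
    So Dia q is false at w0.
Satisfying worlds: {w0, w1, w2}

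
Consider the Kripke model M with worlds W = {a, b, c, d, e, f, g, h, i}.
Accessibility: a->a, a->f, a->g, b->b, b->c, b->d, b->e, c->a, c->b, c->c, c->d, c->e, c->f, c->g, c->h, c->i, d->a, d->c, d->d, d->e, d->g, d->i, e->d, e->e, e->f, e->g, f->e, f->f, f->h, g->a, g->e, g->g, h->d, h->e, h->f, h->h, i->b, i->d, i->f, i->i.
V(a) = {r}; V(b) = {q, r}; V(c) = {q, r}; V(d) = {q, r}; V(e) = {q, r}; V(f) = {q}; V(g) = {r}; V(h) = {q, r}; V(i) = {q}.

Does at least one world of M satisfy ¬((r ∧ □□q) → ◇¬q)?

No

Let φ = ¬((r ∧ □□q) → ◇¬q). Evaluate φ at each world:
  a (successors {a, f, g}): φ is false.
  b (successors {b, c, d, e}): φ is false.
  c (successors {a, b, c, d, e, f, g, h, i}): φ is false.
  d (successors {a, c, d, e, g, i}): φ is false.
  e (successors {d, e, f, g}): φ is false.
  f (successors {e, f, h}): φ is false.
  g (successors {a, e, g}): φ is false.
  h (successors {d, e, f, h}): φ is false.
  i (successors {b, d, f, i}): φ is false.
For instance, at f:
  At f: (r ∧ □□q) → ◇¬q is true, so ¬((r ∧ □□q) → ◇¬q) is false.
    At f: r ∧ □□q is false, ◇¬q is false, so (r ∧ □□q) → ◇¬q is true.
      At f: r is false, □□q is false, so r ∧ □□q is false.
      At f: ◇¬q requires ¬q at some successor in {e, f, h}.
        At e: ¬q is false.
        At f: ¬q is false.
        At h: ¬q is false.
      So ◇¬q is false at f.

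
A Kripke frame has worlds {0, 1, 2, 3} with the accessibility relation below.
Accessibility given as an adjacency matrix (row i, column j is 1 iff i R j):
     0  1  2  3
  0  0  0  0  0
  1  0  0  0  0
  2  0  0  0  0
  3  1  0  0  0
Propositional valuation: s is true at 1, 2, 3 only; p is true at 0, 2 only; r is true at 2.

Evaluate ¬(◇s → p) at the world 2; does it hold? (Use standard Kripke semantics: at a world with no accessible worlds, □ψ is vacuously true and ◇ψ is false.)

At 2: ◇s → p is true, so ¬(◇s → p) is false.
  At 2: ◇s is false, p is true, so ◇s → p is true.
    At 2: no accessible worlds, so ◇s is false.

No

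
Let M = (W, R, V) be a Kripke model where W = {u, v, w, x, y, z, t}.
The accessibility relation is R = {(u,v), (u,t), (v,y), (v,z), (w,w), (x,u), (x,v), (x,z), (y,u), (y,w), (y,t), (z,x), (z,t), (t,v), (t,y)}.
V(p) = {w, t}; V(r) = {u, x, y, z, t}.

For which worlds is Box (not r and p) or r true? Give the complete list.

Let φ = Box (not r and p) or r. Evaluate φ at each world:
  u (successors {v, t}): φ is true.
  v (successors {y, z}): φ is false.
  w (successors {w}): φ is true.
  x (successors {u, v, z}): φ is true.
  y (successors {u, w, t}): φ is true.
  z (successors {x, t}): φ is true.
  t (successors {v, y}): φ is true.
For instance, at z:
  At z: Box (not r and p) is false, r is true, so Box (not r and p) or r is true.
    At z: Box (not r and p) requires not r and p at every successor {x, t}.
      not r and p fails at x, so Box (not r and p) is false at z.
Satisfying worlds: {u, w, x, y, z, t}

u, w, x, y, z, t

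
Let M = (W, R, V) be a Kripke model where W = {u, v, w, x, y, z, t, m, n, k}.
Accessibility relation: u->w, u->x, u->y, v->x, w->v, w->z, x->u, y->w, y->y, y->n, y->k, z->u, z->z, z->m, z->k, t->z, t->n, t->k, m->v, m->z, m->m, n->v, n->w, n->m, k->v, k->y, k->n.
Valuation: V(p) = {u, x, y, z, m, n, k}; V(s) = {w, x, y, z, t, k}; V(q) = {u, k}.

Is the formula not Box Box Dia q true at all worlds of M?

Recall that Box ψ holds at a world iff ψ holds at every accessible world, and Dia ψ holds iff ψ holds at some accessible world.
Let φ = not Box Box Dia q. Evaluate φ at each world:
  u (successors {w, x, y}): φ is true.
  v (successors {x}): φ is true.
  w (successors {v, z}): φ is true.
  x (successors {u}): φ is true.
  y (successors {w, y, n, k}): φ is true.
  z (successors {u, z, m, k}): φ is true.
  t (successors {z, n, k}): φ is true.
  m (successors {v, z, m}): φ is true.
  n (successors {v, w, m}): φ is true.
  k (successors {v, y, n}): φ is true.
For instance, at x:
  At x: Box Box Dia q is false, so not Box Box Dia q is true.
    At x: Box Box Dia q requires Box Dia q at every successor {u}.
      Box Dia q fails at u, so Box Box Dia q is false at x.

Yes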